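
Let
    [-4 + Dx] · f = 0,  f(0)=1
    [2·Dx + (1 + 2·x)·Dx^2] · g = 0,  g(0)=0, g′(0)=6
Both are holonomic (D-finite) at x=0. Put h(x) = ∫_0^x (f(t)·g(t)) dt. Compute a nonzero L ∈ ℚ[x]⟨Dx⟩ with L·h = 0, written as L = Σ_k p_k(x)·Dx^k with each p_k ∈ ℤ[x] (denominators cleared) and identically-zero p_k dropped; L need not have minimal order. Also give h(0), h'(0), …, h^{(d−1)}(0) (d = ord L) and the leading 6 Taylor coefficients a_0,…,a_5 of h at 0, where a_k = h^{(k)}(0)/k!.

L = (8 + 32·x)·Dx + (-6 - 16·x)·Dx^2 + (1 + 2·x)·Dx^3  (order 3).
h: a_k = 0, 0, 3, 6, 8, 36/5, …
ICs: h(0) = 0, h′(0) = 0, h′′(0) = 6.

f: a_k = 1, 4, 8, 32/3, 32/3, 128/15, …
g: a_k = 0, 6, -6, 8, -12, 96/5, …
f·g: L₀ = L_f ⊗_s L_g, ord ≤ 1·2.
h=∫h₀ ⇒ L = L₀·Dx.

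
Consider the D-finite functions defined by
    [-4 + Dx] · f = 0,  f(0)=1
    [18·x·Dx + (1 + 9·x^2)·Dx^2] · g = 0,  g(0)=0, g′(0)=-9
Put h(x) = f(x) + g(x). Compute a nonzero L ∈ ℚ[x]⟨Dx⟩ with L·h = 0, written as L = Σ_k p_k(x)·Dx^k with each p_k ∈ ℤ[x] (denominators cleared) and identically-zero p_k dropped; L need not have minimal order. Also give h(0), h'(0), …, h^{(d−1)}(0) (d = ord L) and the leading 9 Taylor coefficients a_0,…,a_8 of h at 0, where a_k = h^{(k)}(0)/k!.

f: a_k = 1, 4, 8, 32/3, 32/3, 128/15, 256/45, 1024/315, 512/315, …
g: a_k = 0, -9, 0, 27, 0, -729/5, 0, 6561/7, 0, …
h₀=f+g: left-lcm gives L₀, ord ≤ 3.
L = (36 - 144·x - 972·x^2 - 1296·x^3)·Dx + (-17 + 99·x^2 - 648·x^4)·Dx^2 + (2 + 9·x + 36·x^2 + 81·x^3 + 162·x^4)·Dx^3  (order 3).
h: a_k = 1, -5, 8, 113/3, 32/3, -2059/15, 256/45, 296269/315, 512/315, …
ICs: h(0) = 1, h′(0) = -5, h′′(0) = 16.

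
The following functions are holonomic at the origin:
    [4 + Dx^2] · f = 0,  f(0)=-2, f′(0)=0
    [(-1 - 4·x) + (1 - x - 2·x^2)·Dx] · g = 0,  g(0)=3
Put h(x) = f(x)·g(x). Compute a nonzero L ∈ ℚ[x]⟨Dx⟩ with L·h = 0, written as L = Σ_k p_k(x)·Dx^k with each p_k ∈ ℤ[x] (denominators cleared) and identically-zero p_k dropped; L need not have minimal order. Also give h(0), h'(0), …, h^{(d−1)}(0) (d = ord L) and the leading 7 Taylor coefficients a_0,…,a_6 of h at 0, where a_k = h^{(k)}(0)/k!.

L = (4·x + 8·x^2) + (2 + 8·x)·Dx + (-1 + x + 2·x^2)·Dx^2  (order 2).
h: a_k = -6, -6, -6, -18, -34, -70, -2062/15, …
ICs: h(0) = -6, h′(0) = -6.

f: a_k = -2, 0, 4, 0, -4/3, 0, 8/45, …
g: a_k = 3, 3, 9, 15, 33, 63, 129, …
Product ⇒ symmetric product L₀, ord ≤ 2.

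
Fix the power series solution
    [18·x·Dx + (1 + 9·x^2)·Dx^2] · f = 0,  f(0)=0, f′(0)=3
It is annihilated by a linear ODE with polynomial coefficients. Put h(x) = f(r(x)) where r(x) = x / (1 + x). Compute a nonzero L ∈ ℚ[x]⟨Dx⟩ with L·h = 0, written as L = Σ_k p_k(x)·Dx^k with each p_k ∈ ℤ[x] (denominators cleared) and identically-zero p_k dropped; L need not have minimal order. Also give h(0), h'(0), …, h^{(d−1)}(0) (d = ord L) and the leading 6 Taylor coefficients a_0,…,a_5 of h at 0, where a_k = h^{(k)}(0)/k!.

f: a_k = 0, 3, 0, -9, 0, 243/5, …
h₀=f(r): pull back L_f along r ⇒ L₀.
L = (2 + 20·x)·Dx + (1 + 2·x + 10·x^2)·Dx^2  (order 2).
h: a_k = 0, 3, -3, -6, 24, -12/5, …
ICs: h(0) = 0, h′(0) = 3.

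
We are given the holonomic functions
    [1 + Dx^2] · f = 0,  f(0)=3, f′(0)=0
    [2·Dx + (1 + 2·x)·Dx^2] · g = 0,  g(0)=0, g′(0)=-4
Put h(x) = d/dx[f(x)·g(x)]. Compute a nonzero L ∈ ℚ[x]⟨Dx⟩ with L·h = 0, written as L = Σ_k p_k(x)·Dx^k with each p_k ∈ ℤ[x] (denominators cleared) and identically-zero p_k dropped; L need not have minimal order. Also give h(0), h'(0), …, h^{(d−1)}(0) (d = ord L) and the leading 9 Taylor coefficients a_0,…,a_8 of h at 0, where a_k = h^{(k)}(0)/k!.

L = (-52 - 31·x - 87·x^2 - 96·x^3 - 8·x^4 + 48·x^5 + 16·x^6) + (-33 - 98·x - 80·x^2 + 80·x^4 + 32·x^5)·Dx + (-55 - 46·x - 110·x^2 - 96·x^3 + 32·x^4 + 96·x^5 + 32·x^6)·Dx^2 + (-33 - 98·x - 80·x^2 + 80·x^4 + 32·x^5)·Dx^3 + (-3 - 15·x - 23·x^2 + 40·x^4 + 48·x^5 + 16·x^6)·Dx^4  (order 4).
h: a_k = -12, 24, -30, 72, -309/2, 315, -12763/20, 19318/15, -2903587/1120, …
ICs: h(0) = -12, h′(0) = 24, h′′(0) = -60, h′′′(0) = 432.

f: a_k = 3, 0, -3/2, 0, 1/8, 0, -1/240, 0, 1/13440, …
g: a_k = 0, -4, 4, -16/3, 8, -64/5, 64/3, -256/7, 64, …
L₀ := L_f ⊗_s L_g (sym. prod.), ord ≤ 4.
Differentiate: ansatz ord ≤ ord L₀ ⇒ L.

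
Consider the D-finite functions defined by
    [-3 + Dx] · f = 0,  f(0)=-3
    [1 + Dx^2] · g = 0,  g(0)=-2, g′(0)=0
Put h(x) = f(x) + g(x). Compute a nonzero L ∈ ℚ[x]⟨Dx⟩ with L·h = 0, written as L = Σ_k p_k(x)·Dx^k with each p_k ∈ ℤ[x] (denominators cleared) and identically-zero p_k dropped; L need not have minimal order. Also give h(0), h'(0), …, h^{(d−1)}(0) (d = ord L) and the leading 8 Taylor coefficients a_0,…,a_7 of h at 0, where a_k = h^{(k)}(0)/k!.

f: a_k = -3, -9, -27/2, -27/2, -81/8, -243/40, -243/80, -729/560, …
g: a_k = -2, 0, 1, 0, -1/12, 0, 1/360, 0, …
h₀=f+g: left-lcm gives L₀, ord ≤ 3.
L = -3 + Dx - 3·Dx^2 + Dx^3  (order 3).
h: a_k = -5, -9, -25/2, -27/2, -245/24, -243/40, -437/144, -729/560, …
ICs: h(0) = -5, h′(0) = -9, h′′(0) = -25.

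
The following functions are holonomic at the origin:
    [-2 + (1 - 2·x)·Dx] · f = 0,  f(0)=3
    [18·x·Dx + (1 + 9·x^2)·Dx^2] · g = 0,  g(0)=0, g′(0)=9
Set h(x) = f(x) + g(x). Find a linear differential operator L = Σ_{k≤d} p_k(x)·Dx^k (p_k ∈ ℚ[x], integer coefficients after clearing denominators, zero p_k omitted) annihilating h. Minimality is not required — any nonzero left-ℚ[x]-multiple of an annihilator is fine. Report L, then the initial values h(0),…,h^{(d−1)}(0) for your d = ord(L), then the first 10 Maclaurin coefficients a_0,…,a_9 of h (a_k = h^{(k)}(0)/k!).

f: a_k = 3, 6, 12, 24, 48, 96, 192, 384, 768, 1536, …
g: a_k = 0, 9, 0, -27, 0, 729/5, 0, -6561/7, 0, 6561, …
h₀=f+g: left-lcm gives L₀, ord ≤ 3.
L = (-36 + 288·x + 972·x^2)·Dx + (21 - 36·x + 9·x^2 + 972·x^3)·Dx^2 + (-2 - 5·x - 45·x^3 + 162·x^4)·Dx^3  (order 3).
h: a_k = 3, 15, 12, -3, 48, 1209/5, 192, -3873/7, 768, 8097, …
ICs: h(0) = 3, h′(0) = 15, h′′(0) = 24.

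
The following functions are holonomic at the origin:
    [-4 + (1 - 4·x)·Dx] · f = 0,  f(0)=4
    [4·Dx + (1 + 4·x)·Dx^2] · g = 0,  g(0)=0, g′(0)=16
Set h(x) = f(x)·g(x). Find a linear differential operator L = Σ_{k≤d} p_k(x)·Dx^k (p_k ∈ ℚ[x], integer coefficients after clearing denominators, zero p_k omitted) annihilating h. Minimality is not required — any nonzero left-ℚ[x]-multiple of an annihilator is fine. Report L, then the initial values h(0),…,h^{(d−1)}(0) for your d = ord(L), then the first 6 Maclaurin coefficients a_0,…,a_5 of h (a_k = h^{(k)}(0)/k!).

f: a_k = 4, 16, 64, 256, 1024, 4096, …
g: a_k = 0, 16, -32, 256/3, -256, 4096/5, …
f·g: L₀ = L_f ⊗_s L_g, ord ≤ 1·2.
L = 16 + (4 + 48·x)·Dx + (-1 + 16·x^2)·Dx^2  (order 2).
h: a_k = 0, 64, 128, 2560/3, 7168/3, 192512/15, …
ICs: h(0) = 0, h′(0) = 64.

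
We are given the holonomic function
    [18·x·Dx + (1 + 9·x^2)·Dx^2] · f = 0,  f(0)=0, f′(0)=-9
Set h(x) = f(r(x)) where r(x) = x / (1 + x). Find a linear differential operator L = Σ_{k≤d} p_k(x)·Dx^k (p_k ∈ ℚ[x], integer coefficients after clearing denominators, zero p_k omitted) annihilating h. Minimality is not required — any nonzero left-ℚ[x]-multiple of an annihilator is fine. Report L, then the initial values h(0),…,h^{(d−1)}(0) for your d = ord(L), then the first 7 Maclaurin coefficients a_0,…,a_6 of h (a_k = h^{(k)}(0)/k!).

f: a_k = 0, -9, 0, 27, 0, -729/5, 0, …
Substitute x→r, Dx→(1/r')Dx; clear ⇒ L₀.
L = (2 + 20·x)·Dx + (1 + 2·x + 10·x^2)·Dx^2  (order 2).
h: a_k = 0, -9, 9, 18, -72, 36/5, 468, …
ICs: h(0) = 0, h′(0) = -9.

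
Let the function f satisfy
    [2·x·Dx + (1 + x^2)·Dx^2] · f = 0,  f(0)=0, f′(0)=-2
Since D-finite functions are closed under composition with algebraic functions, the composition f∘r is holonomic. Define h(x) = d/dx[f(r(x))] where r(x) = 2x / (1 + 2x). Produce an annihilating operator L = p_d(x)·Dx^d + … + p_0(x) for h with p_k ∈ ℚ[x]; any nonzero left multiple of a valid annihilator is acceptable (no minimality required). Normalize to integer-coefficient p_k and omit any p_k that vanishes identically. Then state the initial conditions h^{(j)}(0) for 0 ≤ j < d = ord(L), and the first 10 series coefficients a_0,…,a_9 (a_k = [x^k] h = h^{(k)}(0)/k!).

L = (4 + 16·x) + (1 + 4·x + 8·x^2)·Dx  (order 1).
h: a_k = -4, 16, -32, 0, 256, -1024, 2048, 0, -16384, 65536, …
ICs: h(0) = -4.

f: a_k = 0, -2, 0, 2/3, 0, -2/5, 0, 2/7, 0, -2/9, …
h₀=f(r): pull back L_f along r ⇒ L₀.
h=h₀': d/dx-closure on L₀ ⇒ L.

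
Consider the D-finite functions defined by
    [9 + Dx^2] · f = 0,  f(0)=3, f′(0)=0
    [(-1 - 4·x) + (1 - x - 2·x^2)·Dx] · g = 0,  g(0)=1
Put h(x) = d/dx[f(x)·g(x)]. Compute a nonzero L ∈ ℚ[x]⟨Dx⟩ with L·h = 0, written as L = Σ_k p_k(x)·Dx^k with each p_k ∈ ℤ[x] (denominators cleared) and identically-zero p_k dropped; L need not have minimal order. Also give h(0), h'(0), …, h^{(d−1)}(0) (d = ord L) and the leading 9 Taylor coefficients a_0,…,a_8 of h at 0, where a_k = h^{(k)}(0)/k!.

L = (-33 - 162·x - 243·x^2 + 324·x^3 + 324·x^4) + (-6 - 6·x + 108·x^2 + 144·x^3)·Dx + (5 - 14·x - 19·x^2 + 36·x^3 + 36·x^4)·Dx^2  (order 2).
h: a_k = 3, -9, 9/2, 21/2, 225/8, 1881/40, 10689/80, 157923/560, 2960523/4480, …
ICs: h(0) = 3, h′(0) = -9.

f: a_k = 3, 0, -27/2, 0, 81/8, 0, -243/80, 0, 2187/4480, …
g: a_k = 1, 1, 3, 5, 11, 21, 43, 85, 171, …
h₀=f·g: eliminate ⇒ L₀, order ≤ 2·1.
h₀' ⇒ L via d/dx closure of L₀.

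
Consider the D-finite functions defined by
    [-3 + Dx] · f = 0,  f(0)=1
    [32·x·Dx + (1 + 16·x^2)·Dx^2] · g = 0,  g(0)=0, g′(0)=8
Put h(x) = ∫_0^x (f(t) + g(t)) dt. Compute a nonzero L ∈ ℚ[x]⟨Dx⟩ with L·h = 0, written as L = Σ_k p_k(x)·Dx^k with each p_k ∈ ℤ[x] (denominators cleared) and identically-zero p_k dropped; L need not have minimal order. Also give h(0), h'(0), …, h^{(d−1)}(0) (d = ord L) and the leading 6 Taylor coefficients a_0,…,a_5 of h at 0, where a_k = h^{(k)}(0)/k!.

L = (96 - 288·x - 4608·x^2 - 4608·x^3)·Dx^2 + (-41 + 1248·x^2 - 2304·x^4)·Dx^3 + (3 + 32·x + 96·x^2 + 512·x^3 + 768·x^4)·Dx^4  (order 4).
h: a_k = 0, 1, 11/2, 3/2, -229/24, 27/40, …
ICs: h(0) = 0, h′(0) = 1, h′′(0) = 11, h′′′(0) = 9.

f: a_k = 1, 3, 9/2, 9/2, 27/8, 81/40, …
g: a_k = 0, 8, 0, -128/3, 0, 2048/5, …
h₀=f+g: left-lcm gives L₀, ord ≤ 3.
h=∫h₀ ⇒ L = L₀·Dx.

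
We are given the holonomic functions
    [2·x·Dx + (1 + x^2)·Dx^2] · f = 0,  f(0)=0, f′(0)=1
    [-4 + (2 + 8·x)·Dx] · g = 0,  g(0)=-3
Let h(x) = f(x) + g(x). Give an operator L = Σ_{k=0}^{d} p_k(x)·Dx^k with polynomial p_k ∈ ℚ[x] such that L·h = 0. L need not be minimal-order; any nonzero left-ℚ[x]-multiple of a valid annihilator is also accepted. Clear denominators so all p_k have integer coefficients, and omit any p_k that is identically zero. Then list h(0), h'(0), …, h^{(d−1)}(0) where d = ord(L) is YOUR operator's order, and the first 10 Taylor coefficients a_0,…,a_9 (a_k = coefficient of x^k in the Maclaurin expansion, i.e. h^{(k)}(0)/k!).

L = (-4 - 40·x + 12·x^2 + 24·x^3)·Dx + (-14 - 16·x - 50·x^2 + 48·x^3 + 84·x^4)·Dx^2 + (-2 - 6·x + 12·x^2 + 18·x^3 + 14·x^4 + 24·x^5)·Dx^3  (order 3).
h: a_k = -3, -5, 6, -37/3, 30, -419/5, 252, -5545/7, 2574, -77219/9, …
ICs: h(0) = -3, h′(0) = -5, h′′(0) = 12.

f: a_k = 0, 1, 0, -1/3, 0, 1/5, 0, -1/7, 0, 1/9, …
g: a_k = -3, -6, 6, -12, 30, -84, 252, -792, 2574, -8580, …
Weyl lclm of L_f,L_g ⇒ L₀ (ord ≤ 3).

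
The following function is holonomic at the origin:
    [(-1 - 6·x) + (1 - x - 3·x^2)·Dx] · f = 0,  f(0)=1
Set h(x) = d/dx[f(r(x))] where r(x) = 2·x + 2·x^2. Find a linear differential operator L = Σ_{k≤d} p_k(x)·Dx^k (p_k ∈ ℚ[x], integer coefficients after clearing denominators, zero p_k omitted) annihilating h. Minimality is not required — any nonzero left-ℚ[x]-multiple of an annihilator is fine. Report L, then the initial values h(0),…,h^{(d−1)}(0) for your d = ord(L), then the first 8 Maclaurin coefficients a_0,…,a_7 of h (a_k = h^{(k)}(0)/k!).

L = (18 + 156·x + 804·x^2 + 2736·x^3 + 4968·x^4 + 4320·x^5 + 1440·x^6) + (-1 - 12·x + 6·x^2 + 268·x^3 + 900·x^4 + 1368·x^5 + 1008·x^6 + 288·x^7)·Dx  (order 1).
h: a_k = 2, 36, 264, 1952, 13320, 86928, 553280, 3445632, …
ICs: h(0) = 2.

f: a_k = 1, 1, 4, 7, 19, 40, 97, 217, …
L₀ from L_f via x↦r, Dx↦r'^{-1}Dx.
h=h₀': d/dx-closure on L₀ ⇒ L.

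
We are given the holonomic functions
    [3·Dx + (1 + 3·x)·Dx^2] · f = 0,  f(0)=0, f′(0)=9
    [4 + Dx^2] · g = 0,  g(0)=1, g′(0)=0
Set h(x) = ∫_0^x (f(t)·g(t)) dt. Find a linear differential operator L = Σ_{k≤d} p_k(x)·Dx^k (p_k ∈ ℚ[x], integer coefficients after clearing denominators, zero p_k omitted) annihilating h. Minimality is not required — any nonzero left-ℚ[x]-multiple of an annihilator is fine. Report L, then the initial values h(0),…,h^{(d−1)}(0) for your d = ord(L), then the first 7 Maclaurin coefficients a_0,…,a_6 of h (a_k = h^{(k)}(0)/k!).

L = (-1112 - 1248·x + 7344·x^2 + 27648·x^3 + 20736·x^4)·Dx + (-48 + 2160·x + 10368·x^2 + 10368·x^3)·Dx^2 + (-250 + 240·x + 4968·x^2 + 13824·x^3 + 10368·x^4)·Dx^3 + (-12 + 540·x + 2592·x^2 + 2592·x^3)·Dx^4 + (7 + 138·x + 783·x^2 + 1728·x^3 + 1296·x^4)·Dx^5  (order 5).
h: a_k = 0, 0, 9/2, -9/2, 9/4, -27/4, 163/10, …
ICs: h(0) = 0, h′(0) = 0, h′′(0) = 9, h′′′(0) = -27, h′′′′(0) = 54.

f: a_k = 0, 9, -27/2, 27, -243/4, 729/5, -729/2, …
g: a_k = 1, 0, -2, 0, 2/3, 0, -4/45, …
h₀=f·g: eliminate ⇒ L₀, order ≤ 2·2.
h=∫h₀ ⇒ L = L₀·Dx.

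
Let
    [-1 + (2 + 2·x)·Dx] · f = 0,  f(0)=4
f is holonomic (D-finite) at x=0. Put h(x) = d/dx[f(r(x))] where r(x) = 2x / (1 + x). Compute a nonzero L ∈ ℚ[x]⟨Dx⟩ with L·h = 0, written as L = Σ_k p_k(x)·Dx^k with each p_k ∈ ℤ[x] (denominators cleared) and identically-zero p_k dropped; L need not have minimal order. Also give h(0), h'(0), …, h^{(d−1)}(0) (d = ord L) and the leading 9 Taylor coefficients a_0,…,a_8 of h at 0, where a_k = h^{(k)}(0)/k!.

f: a_k = 4, 2, -1/2, 1/4, -5/32, 7/64, -21/256, 33/512, -429/8192, …
f∘r: x↦r, Dx↦Dx/r' in L_f ⇒ L₀.
h₀' ⇒ L via d/dx closure of L₀.
L = (-3 - 6·x) + (-1 - 4·x - 3·x^2)·Dx  (order 1).
h: a_k = 4, -12, 30, -74, 375/2, -981/2, 5271/4, -14445/4, 321291/32, …
ICs: h(0) = 4.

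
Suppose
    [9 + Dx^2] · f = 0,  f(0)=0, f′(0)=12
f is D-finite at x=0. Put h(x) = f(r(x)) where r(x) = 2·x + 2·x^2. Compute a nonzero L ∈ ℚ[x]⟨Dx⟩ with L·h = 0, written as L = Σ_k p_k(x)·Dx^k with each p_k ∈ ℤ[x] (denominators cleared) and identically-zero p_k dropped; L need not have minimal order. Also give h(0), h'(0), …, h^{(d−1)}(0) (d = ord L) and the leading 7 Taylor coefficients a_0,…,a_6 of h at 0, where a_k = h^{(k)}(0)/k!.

L = (36 + 216·x + 432·x^2 + 288·x^3) - 2·Dx + (1 + 2·x)·Dx^2  (order 2).
h: a_k = 0, 24, 24, -144, -432, -864/5, 1152, …
ICs: h(0) = 0, h′(0) = 24.

f: a_k = 0, 12, 0, -18, 0, 81/10, 0, …
Change of var in L_f (x↦r) gives L₀.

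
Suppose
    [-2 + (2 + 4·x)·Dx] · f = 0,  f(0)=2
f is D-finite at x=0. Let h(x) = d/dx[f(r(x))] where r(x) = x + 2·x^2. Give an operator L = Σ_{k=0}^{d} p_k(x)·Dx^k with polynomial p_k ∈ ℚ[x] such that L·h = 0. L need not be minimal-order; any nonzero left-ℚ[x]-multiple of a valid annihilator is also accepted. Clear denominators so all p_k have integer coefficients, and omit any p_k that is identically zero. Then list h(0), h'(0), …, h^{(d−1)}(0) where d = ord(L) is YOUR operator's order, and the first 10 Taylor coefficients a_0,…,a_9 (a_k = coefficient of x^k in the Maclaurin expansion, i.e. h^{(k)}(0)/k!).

L = 3 + (-1 - 6·x - 12·x^2 - 16·x^3)·Dx  (order 1).
h: a_k = 2, 6, -9, 3, 75/4, -171/4, 147/8, 867/8, -17037/64, 7905/64, …
ICs: h(0) = 2.

f: a_k = 2, 2, -1, 1, -5/4, 7/4, -21/8, 33/8, -429/64, 715/64, …
Change of var in L_f (x↦r) gives L₀.
Derive L from L₀ (diff closure).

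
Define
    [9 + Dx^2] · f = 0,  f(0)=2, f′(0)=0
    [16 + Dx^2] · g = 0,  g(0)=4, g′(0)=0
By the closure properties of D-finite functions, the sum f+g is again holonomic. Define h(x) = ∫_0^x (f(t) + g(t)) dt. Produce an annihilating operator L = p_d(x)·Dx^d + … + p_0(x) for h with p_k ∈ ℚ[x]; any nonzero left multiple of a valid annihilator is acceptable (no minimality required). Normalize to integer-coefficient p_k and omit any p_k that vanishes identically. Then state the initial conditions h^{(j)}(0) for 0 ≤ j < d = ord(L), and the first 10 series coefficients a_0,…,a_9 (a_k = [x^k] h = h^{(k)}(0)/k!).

L = 144·Dx + 25·Dx^3 + Dx^5  (order 5).
h: a_k = 0, 6, 0, -41/3, 0, 593/60, 0, -8921/2520, 0, 137633/181440, …
ICs: h(0) = 0, h′(0) = 6, h′′(0) = 0, h′′′(0) = -82, h′′′′(0) = 0.

f: a_k = 2, 0, -9, 0, 27/4, 0, -81/40, 0, 729/2240, 0, …
g: a_k = 4, 0, -32, 0, 128/3, 0, -1024/45, 0, 2048/315, 0, …
Weyl lclm of L_f,L_g ⇒ L₀ (ord ≤ 4).
h=∫h₀ ⇒ L = L₀·Dx.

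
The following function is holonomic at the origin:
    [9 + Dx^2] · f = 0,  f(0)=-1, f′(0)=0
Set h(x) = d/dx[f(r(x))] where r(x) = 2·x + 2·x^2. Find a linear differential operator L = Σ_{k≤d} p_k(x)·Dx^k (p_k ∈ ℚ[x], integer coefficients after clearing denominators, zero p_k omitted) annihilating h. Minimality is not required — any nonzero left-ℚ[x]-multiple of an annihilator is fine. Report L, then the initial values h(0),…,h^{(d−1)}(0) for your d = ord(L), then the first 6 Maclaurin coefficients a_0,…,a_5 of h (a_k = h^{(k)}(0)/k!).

L = (48 + 288·x + 864·x^2 + 1152·x^3 + 576·x^4) + (-6 - 12·x)·Dx + (1 + 4·x + 4·x^2)·Dx^2  (order 2).
h: a_k = 0, 36, 108, -144, -1080, -7776/5, …
ICs: h(0) = 0, h′(0) = 36.

f: a_k = -1, 0, 9/2, 0, -27/8, 0, …
h₀=f(r): pull back L_f along r ⇒ L₀.
Differentiate: ansatz ord ≤ ord L₀ ⇒ L.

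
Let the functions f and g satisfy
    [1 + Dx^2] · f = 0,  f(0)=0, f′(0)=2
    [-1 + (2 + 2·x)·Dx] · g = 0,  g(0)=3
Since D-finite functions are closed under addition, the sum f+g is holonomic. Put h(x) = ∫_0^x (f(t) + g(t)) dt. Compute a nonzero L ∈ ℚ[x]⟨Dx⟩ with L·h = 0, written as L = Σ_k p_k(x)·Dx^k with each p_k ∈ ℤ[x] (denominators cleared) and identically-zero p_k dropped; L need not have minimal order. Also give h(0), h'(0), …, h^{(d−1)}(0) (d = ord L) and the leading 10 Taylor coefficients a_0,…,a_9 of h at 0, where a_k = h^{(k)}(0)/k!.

f: a_k = 0, 2, 0, -1/3, 0, 1/60, 0, -1/2520, 0, 1/181440, …
g: a_k = 3, 3/2, -3/8, 3/16, -15/128, 21/256, -63/1024, 99/2048, -1287/32768, 2145/65536, …
Sum ⇒ L₀ = lclm(L_f,L_g) in ℚ(x)⟨Dx⟩.
h=∫h₀ ⇒ L = L₀·Dx.
L = (-7 - 8·x - 4·x^2)·Dx + (6 + 22·x + 24·x^2 + 8·x^3)·Dx^2 + (-7 - 8·x - 4·x^2)·Dx^3 + (6 + 22·x + 24·x^2 + 8·x^3)·Dx^4  (order 4).
h: a_k = 0, 3, 7/4, -1/8, -7/192, -3/128, 379/23040, -9/1024, 30929/5160960, -143/32768, …
ICs: h(0) = 0, h′(0) = 3, h′′(0) = 7/2, h′′′(0) = -3/4.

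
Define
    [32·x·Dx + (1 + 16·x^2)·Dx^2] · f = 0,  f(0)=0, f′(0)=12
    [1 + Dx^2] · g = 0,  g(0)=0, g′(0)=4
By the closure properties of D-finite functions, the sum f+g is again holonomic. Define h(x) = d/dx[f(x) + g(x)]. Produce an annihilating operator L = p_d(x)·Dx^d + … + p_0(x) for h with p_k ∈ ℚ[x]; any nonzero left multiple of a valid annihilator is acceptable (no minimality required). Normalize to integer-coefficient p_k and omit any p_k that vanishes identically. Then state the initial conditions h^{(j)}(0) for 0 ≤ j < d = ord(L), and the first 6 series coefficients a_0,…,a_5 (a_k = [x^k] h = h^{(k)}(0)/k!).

f: a_k = 0, 12, 0, -64, 0, 3072/5, …
g: a_k = 0, 4, 0, -2/3, 0, 1/30, …
f+g: L₀ = lclm(L_f,L_g), ord ≤ 2+2.
h₀' ⇒ L via d/dx closure of L₀.
L = (-6112·x + 99328·x^3 + 8192·x^5) + (-31 + 1072·x^2 + 25344·x^4 + 4096·x^6)·Dx + (-6112·x + 99328·x^3 + 8192·x^5)·Dx^2 + (-31 + 1072·x^2 + 25344·x^4 + 4096·x^6)·Dx^3  (order 3).
h: a_k = 16, 0, -194, 0, 18433/6, 0, …
ICs: h(0) = 16, h′(0) = 0, h′′(0) = -388.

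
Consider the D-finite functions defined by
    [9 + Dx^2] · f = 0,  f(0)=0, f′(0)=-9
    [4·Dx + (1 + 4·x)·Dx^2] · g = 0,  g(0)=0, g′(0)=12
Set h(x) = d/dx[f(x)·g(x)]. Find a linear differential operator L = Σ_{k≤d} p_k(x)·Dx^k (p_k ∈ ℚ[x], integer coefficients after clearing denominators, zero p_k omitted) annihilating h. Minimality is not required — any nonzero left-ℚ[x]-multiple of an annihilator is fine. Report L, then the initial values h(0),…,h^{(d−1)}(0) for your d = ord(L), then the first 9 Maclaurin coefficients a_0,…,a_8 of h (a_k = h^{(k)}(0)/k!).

f: a_k = 0, -9, 0, 27/2, 0, -243/40, 0, 729/560, 0, …
g: a_k = 0, 12, -24, 64, -192, 3072/5, -2048, 49152/7, -24576, …
Product ⇒ symmetric product L₀, ord ≤ 4.
Differentiate: ansatz ord ≤ ord L₀ ⇒ L.
L = (-153603 - 635688·x - 3184272·x^2 - 4292352·x^3 + 12503808·x^4 + 40310784·x^5 + 26873856·x^6) + (-47736 - 304992·x - 311040·x^2 + 2073600·x^3 + 7464960·x^4 + 5971968·x^5)·Dx + (-19110 - 88272·x - 352800·x^2 + 41472·x^3 + 3773952·x^4 + 8957952·x^5 + 5971968·x^6)·Dx^2 + (-5304 - 33888·x - 34560·x^2 + 230400·x^3 + 829440·x^4 + 663552·x^5)·Dx^3 + (-227 - 1960·x + 112·x^2 + 57600·x^3 + 264960·x^4 + 497664·x^5 + 331776·x^6)·Dx^4  (order 4).
h: a_k = 0, -216, 648, -1656, 7020, -28431, 559503/5, -15476778/35, 122642829/70, …
ICs: h(0) = 0, h′(0) = -216, h′′(0) = 1296, h′′′(0) = -9936.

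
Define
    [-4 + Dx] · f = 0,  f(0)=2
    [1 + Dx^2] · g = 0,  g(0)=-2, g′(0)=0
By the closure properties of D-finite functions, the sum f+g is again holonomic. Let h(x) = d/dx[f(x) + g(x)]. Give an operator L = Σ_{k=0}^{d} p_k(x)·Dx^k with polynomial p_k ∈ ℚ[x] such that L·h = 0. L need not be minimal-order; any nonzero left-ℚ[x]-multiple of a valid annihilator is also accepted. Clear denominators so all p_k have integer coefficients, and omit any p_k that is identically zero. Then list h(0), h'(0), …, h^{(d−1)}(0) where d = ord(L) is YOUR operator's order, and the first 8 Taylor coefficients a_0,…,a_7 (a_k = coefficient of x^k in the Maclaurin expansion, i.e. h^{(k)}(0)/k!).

f: a_k = 2, 8, 16, 64/3, 64/3, 256/15, 512/45, 2048/315, …
g: a_k = -2, 0, 1, 0, -1/12, 0, 1/360, 0, …
L₀ := lclm(L_f,L_g); ord L₀ ≤ 1+2.
h₀' ⇒ L via d/dx closure of L₀.
L = 4 - Dx + 4·Dx^2 - Dx^3  (order 3).
h: a_k = 8, 34, 64, 85, 256/3, 4097/60, 2048/45, 4369/168, …
ICs: h(0) = 8, h′(0) = 34, h′′(0) = 128.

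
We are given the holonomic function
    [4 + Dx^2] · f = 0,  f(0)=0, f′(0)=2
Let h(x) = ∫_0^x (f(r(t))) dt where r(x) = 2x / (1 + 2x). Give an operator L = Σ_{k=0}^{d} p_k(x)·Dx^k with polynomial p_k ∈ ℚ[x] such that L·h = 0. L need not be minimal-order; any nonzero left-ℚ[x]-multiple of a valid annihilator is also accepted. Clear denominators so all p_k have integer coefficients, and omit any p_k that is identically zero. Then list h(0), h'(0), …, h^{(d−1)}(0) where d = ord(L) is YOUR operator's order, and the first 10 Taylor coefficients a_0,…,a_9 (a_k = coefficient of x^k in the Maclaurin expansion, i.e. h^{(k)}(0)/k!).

L = 16·Dx + (4 + 24·x + 48·x^2 + 32·x^3)·Dx^2 + (1 + 8·x + 24·x^2 + 32·x^3 + 16·x^4)·Dx^3  (order 3).
h: a_k = 0, 0, 2, -8/3, 4/3, 32/5, -1376/45, 640/7, -70688/315, 194048/405, …
ICs: h(0) = 0, h′(0) = 0, h′′(0) = 4.

f: a_k = 0, 2, 0, -4/3, 0, 4/15, 0, -8/315, 0, 4/2835, …
f∘r: x↦r, Dx↦Dx/r' in L_f ⇒ L₀.
h=∫₀ˣh₀: take L = L₀·Dx.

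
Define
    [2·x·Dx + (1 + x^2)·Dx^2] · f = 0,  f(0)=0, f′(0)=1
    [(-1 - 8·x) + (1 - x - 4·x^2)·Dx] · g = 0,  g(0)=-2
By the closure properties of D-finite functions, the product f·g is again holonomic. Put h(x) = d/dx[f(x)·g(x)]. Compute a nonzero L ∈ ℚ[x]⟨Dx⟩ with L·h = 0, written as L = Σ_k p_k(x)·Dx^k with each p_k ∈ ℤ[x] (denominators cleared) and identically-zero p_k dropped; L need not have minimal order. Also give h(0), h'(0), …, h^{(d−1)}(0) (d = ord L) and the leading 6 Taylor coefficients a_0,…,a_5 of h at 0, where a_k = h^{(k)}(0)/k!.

L = (86 + 318·x^2 + 96·x^3 + 576·x^4) + (13 + 106·x + 57·x^2 + 334·x^3 + 96·x^4 + 384·x^5)·Dx + (-4 + 3·x + x^2 + 19·x^3 + 53·x^4 + 16·x^5 + 48·x^6)·Dx^2  (order 2).
h: a_k = -2, -4, -28, -208/3, -826/3, -3732/5, …
ICs: h(0) = -2, h′(0) = -4.

f: a_k = 0, 1, 0, -1/3, 0, 1/5, …
g: a_k = -2, -2, -10, -18, -58, -130, …
f·g: L₀ = L_f ⊗_s L_g, ord ≤ 2·1.
h=h₀': d/dx-closure on L₀ ⇒ L.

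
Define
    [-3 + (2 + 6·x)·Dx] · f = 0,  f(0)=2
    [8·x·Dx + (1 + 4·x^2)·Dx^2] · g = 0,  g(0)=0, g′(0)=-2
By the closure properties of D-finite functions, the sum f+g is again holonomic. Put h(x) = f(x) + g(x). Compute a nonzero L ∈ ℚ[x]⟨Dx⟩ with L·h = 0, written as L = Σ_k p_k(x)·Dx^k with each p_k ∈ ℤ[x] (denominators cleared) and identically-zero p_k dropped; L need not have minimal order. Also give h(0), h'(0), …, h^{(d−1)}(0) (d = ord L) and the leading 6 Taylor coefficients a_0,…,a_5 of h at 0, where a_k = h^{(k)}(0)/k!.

f: a_k = 2, 3, -9/4, 27/8, -405/64, 1701/128, …
g: a_k = 0, -2, 0, 8/3, 0, -32/5, …
Sum ⇒ L₀ = lclm(L_f,L_g) in ℚ(x)⟨Dx⟩.
L = (-48 - 360·x + 576·x^2 + 864·x^3)·Dx + (-59 - 192·x - 120·x^2 + 2304·x^3 + 3024·x^4)·Dx^2 + (-6 + 14·x + 144·x^2 + 272·x^3 + 672·x^4 + 864·x^5)·Dx^3  (order 3).
h: a_k = 2, 1, -9/4, 145/24, -405/64, 4409/640, …
ICs: h(0) = 2, h′(0) = 1, h′′(0) = -9/2.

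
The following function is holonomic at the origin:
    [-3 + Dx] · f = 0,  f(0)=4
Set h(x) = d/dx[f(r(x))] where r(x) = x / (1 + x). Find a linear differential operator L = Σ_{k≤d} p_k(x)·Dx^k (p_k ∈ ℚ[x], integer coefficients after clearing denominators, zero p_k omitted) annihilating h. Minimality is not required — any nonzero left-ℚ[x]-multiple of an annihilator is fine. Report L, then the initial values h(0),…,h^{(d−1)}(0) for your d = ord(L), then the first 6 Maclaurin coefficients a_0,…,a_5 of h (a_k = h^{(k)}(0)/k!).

f: a_k = 4, 12, 18, 18, 27/2, 81/10, …
h₀=f(r): pull back L_f along r ⇒ L₀.
h=h₀': d/dx-closure on L₀ ⇒ L.
L = (1 - 2·x) + (-1 - 2·x - x^2)·Dx  (order 1).
h: a_k = 12, 12, -18, 6, 21/2, -207/10, …
ICs: h(0) = 12.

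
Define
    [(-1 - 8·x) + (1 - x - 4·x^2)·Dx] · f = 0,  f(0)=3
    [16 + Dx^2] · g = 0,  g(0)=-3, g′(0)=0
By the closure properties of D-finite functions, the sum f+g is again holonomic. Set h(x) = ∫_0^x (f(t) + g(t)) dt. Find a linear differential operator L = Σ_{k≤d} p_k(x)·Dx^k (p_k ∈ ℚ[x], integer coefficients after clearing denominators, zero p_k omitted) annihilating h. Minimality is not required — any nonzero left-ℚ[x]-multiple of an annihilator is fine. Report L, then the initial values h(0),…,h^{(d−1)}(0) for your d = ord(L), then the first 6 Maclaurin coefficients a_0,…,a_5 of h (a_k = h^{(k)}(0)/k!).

f: a_k = 3, 3, 15, 27, 87, 195, …
g: a_k = -3, 0, 24, 0, -32, 0, …
Weyl lclm of L_f,L_g ⇒ L₀ (ord ≤ 3).
Integrate: L := L₀·Dx.
L = (560 + 4608·x + 1664·x^2 + 6144·x^3 + 10240·x^4 + 16384·x^5)·Dx + (-208 + 272·x + 896·x^2 - 1408·x^3 - 1536·x^4 + 6144·x^5 + 8192·x^6)·Dx^2 + (35 + 288·x + 104·x^2 + 384·x^3 + 640·x^4 + 1024·x^5)·Dx^3 + (-13 + 17·x + 56·x^2 - 88·x^3 - 96·x^4 + 384·x^5 + 512·x^6)·Dx^4  (order 4).
h: a_k = 0, 0, 3/2, 13, 27/4, 11, …
ICs: h(0) = 0, h′(0) = 0, h′′(0) = 3, h′′′(0) = 78.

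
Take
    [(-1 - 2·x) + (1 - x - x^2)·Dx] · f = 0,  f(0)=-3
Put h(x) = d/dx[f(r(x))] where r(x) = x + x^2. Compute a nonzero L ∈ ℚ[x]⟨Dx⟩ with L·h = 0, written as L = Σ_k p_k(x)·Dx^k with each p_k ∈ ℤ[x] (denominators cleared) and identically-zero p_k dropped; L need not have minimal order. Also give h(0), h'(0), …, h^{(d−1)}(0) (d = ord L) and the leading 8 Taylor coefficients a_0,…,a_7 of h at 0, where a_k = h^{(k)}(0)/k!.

L = (6 + 24·x + 48·x^2 + 68·x^3 + 84·x^4 + 60·x^5 + 20·x^6) + (-1 - 3·x + 12·x^3 + 25·x^4 + 24·x^5 + 14·x^6 + 4·x^7)·Dx  (order 1).
h: a_k = -3, -18, -63, -192, -555, -1548, -4179, -11064, …
ICs: h(0) = -3.

f: a_k = -3, -3, -6, -9, -15, -24, -39, -63, …
Change of var in L_f (x↦r) gives L₀.
h₀' ⇒ L via d/dx closure of L₀.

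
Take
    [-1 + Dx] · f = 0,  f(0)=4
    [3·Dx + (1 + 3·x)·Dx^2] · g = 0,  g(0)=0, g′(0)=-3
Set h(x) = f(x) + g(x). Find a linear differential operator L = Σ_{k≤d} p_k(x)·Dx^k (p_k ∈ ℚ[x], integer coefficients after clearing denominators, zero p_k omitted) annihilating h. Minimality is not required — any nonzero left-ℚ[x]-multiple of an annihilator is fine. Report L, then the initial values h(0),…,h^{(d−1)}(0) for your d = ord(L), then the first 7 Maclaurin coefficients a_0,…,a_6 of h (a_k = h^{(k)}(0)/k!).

L = (-21 - 9·x)·Dx + (17 - 6·x - 9·x^2)·Dx^2 + (4 + 15·x + 9·x^2)·Dx^3  (order 3).
h: a_k = 4, 1, 13/2, -25/3, 245/12, -1457/30, 21871/180, …
ICs: h(0) = 4, h′(0) = 1, h′′(0) = 13.

f: a_k = 4, 4, 2, 2/3, 1/6, 1/30, 1/180, …
g: a_k = 0, -3, 9/2, -9, 81/4, -243/5, 243/2, …
Sum ⇒ L₀ = lclm(L_f,L_g) in ℚ(x)⟨Dx⟩.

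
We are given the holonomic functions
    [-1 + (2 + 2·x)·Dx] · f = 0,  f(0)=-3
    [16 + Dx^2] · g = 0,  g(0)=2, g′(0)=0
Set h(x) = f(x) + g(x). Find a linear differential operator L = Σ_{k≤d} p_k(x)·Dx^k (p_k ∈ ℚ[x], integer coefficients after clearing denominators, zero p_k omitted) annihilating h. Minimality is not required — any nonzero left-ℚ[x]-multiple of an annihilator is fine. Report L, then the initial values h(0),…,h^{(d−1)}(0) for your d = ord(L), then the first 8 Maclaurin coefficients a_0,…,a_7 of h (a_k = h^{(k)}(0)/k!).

f: a_k = -3, -3/2, 3/8, -3/16, 15/128, -21/256, 63/1024, -99/2048, …
g: a_k = 2, 0, -16, 0, 64/3, 0, -512/45, 0, …
L₀ := lclm(L_f,L_g); ord L₀ ≤ 1+2.
L = (-1072 - 2048·x - 1024·x^2) + (2016 + 6112·x + 6144·x^2 + 2048·x^3)·Dx + (-67 - 128·x - 64·x^2)·Dx^2 + (126 + 382·x + 384·x^2 + 128·x^3)·Dx^3  (order 3).
h: a_k = -1, -3/2, -125/8, -3/16, 8237/384, -21/256, -521453/46080, -99/2048, …
ICs: h(0) = -1, h′(0) = -3/2, h′′(0) = -125/4.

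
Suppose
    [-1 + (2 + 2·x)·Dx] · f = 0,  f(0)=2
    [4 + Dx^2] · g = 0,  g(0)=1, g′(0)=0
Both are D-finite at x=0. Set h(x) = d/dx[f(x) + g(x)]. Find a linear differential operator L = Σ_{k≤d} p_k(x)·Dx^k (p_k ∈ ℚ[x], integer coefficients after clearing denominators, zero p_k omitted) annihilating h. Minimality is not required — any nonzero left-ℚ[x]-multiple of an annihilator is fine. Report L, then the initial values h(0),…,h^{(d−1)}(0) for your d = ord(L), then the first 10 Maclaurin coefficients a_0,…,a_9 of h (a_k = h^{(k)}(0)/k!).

L = (-124 - 128·x - 64·x^2) + (-152 - 408·x - 384·x^2 - 128·x^3)·Dx + (-31 - 32·x - 16·x^2)·Dx^2 + (-38 - 102·x - 96·x^2 - 32·x^3)·Dx^3  (order 3).
h: a_k = 1, -9/2, 3/8, 113/48, 35/128, -2993/3840, 231/1024, -102367/645120, 6435/32768, -34983713/185794560, …
ICs: h(0) = 1, h′(0) = -9/2, h′′(0) = 3/4.

f: a_k = 2, 1, -1/4, 1/8, -5/64, 7/128, -21/512, 33/1024, -429/16384, 715/32768, …
g: a_k = 1, 0, -2, 0, 2/3, 0, -4/45, 0, 2/315, 0, …
h₀=f+g: left-lcm gives L₀, ord ≤ 3.
Derive L from L₀ (diff closure).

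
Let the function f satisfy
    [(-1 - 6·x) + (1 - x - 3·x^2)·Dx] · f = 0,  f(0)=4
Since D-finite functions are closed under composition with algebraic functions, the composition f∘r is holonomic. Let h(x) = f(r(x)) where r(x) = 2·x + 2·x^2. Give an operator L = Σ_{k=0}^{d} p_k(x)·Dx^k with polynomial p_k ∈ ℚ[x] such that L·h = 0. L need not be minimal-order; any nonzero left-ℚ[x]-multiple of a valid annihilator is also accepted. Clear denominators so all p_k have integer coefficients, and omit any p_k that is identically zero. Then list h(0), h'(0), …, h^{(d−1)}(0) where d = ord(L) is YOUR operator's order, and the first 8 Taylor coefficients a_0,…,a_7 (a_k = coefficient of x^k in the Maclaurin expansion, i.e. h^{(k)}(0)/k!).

f: a_k = 4, 4, 16, 28, 76, 160, 388, 868, …
h₀=f(r): pull back L_f along r ⇒ L₀.
L = (2 + 28·x + 72·x^2 + 48·x^3) + (-1 + 2·x + 14·x^2 + 24·x^3 + 12·x^4)·Dx  (order 1).
h: a_k = 4, 8, 72, 352, 1952, 10656, 57952, 316160, …
ICs: h(0) = 4.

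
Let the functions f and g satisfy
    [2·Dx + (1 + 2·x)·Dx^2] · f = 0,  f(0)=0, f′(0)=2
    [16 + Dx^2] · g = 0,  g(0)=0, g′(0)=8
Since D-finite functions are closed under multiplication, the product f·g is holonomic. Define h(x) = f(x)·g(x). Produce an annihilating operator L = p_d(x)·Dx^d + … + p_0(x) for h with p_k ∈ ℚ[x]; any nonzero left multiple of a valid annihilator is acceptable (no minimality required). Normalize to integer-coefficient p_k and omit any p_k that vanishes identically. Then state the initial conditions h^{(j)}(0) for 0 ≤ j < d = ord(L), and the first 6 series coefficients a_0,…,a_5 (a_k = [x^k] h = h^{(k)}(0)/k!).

L = (2688 + 27648·x + 93184·x^2 + 131072·x^3 + 65536·x^4) + (896 + 5888·x + 12288·x^2 + 8192·x^3)·Dx + (408 + 3712·x + 11904·x^2 + 16384·x^3 + 8192·x^4)·Dx^2 + (56 + 368·x + 768·x^2 + 512·x^3)·Dx^3 + (15 + 124·x + 380·x^2 + 512·x^3 + 256·x^4)·Dx^4  (order 4).
h: a_k = 0, 0, 16, -16, -64/3, 32/3, …
ICs: h(0) = 0, h′(0) = 0, h′′(0) = 32, h′′′(0) = -96.

f: a_k = 0, 2, -2, 8/3, -4, 32/5, …
g: a_k = 0, 8, 0, -64/3, 0, 256/15, …
h₀=f·g: eliminate ⇒ L₀, order ≤ 2·2.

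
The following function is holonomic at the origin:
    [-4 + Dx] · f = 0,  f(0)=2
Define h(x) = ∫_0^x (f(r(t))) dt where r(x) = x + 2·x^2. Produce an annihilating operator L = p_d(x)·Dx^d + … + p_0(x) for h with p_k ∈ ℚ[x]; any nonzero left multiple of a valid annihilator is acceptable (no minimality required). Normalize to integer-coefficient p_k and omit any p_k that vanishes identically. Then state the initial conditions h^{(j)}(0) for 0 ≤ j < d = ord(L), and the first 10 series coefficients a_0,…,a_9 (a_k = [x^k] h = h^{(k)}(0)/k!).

f: a_k = 2, 8, 16, 64/3, 64/3, 256/15, 512/45, 2048/315, 1024/315, 4096/2835, …
h₀=f(r): pull back L_f along r ⇒ L₀.
h=∫₀ˣh₀: take L = L₀·Dx.
L = (-4 - 16·x)·Dx + Dx^2  (order 2).
h: a_k = 0, 2, 4, 32/3, 64/3, 128/3, 3328/45, 38912/315, 59392/315, 782336/2835, …
ICs: h(0) = 0, h′(0) = 2.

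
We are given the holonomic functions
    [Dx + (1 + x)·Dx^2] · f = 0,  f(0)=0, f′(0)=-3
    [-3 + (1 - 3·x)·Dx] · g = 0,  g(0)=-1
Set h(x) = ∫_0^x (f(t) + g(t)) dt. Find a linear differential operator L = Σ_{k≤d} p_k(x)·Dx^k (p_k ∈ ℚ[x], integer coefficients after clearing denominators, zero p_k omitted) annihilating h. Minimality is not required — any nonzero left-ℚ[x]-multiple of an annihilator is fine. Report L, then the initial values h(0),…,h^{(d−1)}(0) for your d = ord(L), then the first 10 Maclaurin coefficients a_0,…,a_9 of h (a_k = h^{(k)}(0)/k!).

L = (-66 - 18·x)·Dx^2 + (-52 - 120·x - 36·x^2)·Dx^3 + (7 - 11·x - 27·x^2 - 9·x^3)·Dx^4  (order 4).
h: a_k = 0, -1, -3, -5/2, -7, -321/20, -203/5, -1457/14, -1914/7, -17495/24, …
ICs: h(0) = 0, h′(0) = -1, h′′(0) = -6, h′′′(0) = -15.

f: a_k = 0, -3, 3/2, -1, 3/4, -3/5, 1/2, -3/7, 3/8, -1/3, …
g: a_k = -1, -3, -9, -27, -81, -243, -729, -2187, -6561, -19683, …
Sum ⇒ L₀ = lclm(L_f,L_g) in ℚ(x)⟨Dx⟩.
Integrate: L := L₀·Dx.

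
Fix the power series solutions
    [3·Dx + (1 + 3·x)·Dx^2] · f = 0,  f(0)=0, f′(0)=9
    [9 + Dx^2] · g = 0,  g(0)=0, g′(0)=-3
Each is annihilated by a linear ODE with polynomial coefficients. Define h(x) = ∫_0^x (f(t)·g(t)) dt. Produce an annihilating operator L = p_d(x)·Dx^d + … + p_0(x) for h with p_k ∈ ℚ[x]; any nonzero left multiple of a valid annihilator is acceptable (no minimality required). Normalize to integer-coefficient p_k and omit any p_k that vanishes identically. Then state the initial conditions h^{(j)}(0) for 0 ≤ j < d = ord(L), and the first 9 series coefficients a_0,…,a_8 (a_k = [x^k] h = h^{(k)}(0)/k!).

L = (-81 + 486·x + 4617·x^2 + 11664·x^3 + 8748·x^4)·Dx + (36 + 540·x + 1944·x^2 + 1944·x^3)·Dx^2 + (180·x + 1134·x^2 + 2592·x^3 + 1944·x^4)·Dx^3 + (4 + 60·x + 216·x^2 + 216·x^3)·Dx^4 + (1 + 14·x + 69·x^2 + 144·x^3 + 108·x^4)·Dx^5  (order 5).
h: a_k = 0, 0, 0, -9, 81/8, -81/10, 81/4, -2673/56, 67797/640, …
ICs: h(0) = 0, h′(0) = 0, h′′(0) = 0, h′′′(0) = -54, h′′′′(0) = 243.

f: a_k = 0, 9, -27/2, 27, -243/4, 729/5, -729/2, 6561/7, -19683/8, …
g: a_k = 0, -3, 0, 9/2, 0, -81/40, 0, 243/560, 0, …
Sym-product of L_f,L_g gives L₀ (≤ ord 4).
∫: right-multiply L₀ by Dx.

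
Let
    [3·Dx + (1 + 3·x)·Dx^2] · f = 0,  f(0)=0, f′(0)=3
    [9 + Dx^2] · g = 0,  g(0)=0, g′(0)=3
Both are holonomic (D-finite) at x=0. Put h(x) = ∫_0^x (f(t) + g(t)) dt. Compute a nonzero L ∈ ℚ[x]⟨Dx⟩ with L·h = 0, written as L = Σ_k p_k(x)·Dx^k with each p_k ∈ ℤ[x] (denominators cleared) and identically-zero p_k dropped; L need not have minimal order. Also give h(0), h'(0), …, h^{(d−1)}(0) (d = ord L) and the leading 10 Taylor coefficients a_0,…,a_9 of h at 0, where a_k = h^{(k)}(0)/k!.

f: a_k = 0, 3, -9/2, 9, -81/4, 243/5, -243/2, 2187/7, -6561/8, 2187, …
g: a_k = 0, 3, 0, -9/2, 0, 81/40, 0, -243/560, 0, 243/4480, …
h₀=f+g: left-lcm gives L₀, ord ≤ 4.
h=∫h₀ ⇒ L = L₀·Dx.
L = (63 + 54·x + 81·x^2)·Dx^2 + (9 + 45·x + 81·x^2 + 81·x^3)·Dx^3 + (7 + 6·x + 9·x^2)·Dx^4 + (1 + 5·x + 9·x^2 + 9·x^3)·Dx^5  (order 5).
h: a_k = 0, 0, 3, -3/2, 9/8, -81/20, 135/16, -243/14, 174717/4480, -729/8, …
ICs: h(0) = 0, h′(0) = 0, h′′(0) = 6, h′′′(0) = -9, h′′′′(0) = 27.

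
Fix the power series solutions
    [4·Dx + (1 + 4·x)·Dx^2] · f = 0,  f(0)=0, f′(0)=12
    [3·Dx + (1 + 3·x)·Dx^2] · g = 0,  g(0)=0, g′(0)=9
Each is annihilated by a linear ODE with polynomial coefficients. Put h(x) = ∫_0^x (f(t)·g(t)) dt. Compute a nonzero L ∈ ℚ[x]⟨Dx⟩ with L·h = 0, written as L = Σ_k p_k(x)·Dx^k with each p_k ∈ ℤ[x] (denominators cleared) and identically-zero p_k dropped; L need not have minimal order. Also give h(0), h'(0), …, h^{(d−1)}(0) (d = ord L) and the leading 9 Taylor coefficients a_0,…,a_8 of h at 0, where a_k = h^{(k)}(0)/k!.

f: a_k = 0, 12, -24, 64, -192, 3072/5, -2048, 49152/7, -24576, …
g: a_k = 0, 9, -27/2, 27, -243/4, 729/5, -729/2, 6561/7, -19683/8, …
Product ⇒ symmetric product L₀, ord ≤ 4.
∫: right-multiply L₀ by Dx.
L = (600 + 4032·x + 6912·x^2)·Dx^2 + (854 + 8808·x + 30240·x^2 + 34560·x^3)·Dx^3 + (172 + 2380·x + 12312·x^2 + 28224·x^3 + 24192·x^4)·Dx^4 + (7 + 122·x + 847·x^2 + 2928·x^3 + 5040·x^4 + 3456·x^5)·Dx^5  (order 5).
h: a_k = 0, 0, 0, 36, -189/2, 1224/5, -1323/2, 65286/35, -109179/20, …
ICs: h(0) = 0, h′(0) = 0, h′′(0) = 0, h′′′(0) = 216, h′′′′(0) = -2268.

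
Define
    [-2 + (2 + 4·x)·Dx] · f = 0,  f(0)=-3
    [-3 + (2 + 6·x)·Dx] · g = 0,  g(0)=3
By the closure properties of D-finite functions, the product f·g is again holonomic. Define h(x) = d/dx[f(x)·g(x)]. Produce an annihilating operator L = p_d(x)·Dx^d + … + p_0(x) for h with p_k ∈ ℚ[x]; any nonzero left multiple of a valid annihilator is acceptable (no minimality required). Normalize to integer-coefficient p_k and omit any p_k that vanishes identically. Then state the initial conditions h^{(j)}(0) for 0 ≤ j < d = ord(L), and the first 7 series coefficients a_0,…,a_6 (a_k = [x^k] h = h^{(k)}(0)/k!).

f: a_k = -3, -3, 3/2, -3/2, 15/8, -21/8, 63/16, …
g: a_k = 3, 9/2, -27/8, 81/16, -1215/128, 5103/256, -45927/1024, …
Sym-product of L_f,L_g gives L₀ (≤ ord 1).
Derive L from L₀ (diff closure).
L = -1 + (-10 - 74·x - 180·x^2 - 144·x^3)·Dx  (order 1).
h: a_k = -45/2, 9/4, -135/16, 909/32, -23175/256, 143127/512, -1734075/2048, …
ICs: h(0) = -45/2.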